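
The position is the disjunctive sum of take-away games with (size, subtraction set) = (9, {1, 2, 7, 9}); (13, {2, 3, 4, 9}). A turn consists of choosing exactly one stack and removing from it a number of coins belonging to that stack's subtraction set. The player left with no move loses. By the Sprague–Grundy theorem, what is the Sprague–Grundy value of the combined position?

3

Stack A, S = {1, 2, 7, 9}:
n : 0 1 2 3 4 5 6 7 8 9
G : 0 1 2 0 1 2 0 1 2 3
G_A(9) = 3.
Stack B, S = {2, 3, 4, 9}:
G(0) = 0
G(1) = mex{} = 0
G(2) = mex{0} = 1
G(3) = mex{0,0} = 1
G(4) = mex{1,0,0} = 2
G(5) = mex{1,1,0} = 2
G(6) = mex{2,1,1} = 0
G(7) = mex{2,2,1} = 0
G(8) = mex{0,2,2} = 1
G(9) = mex{0,0,2,0} = 1
G(10) = mex{1,0,0,0} = 2
G(11) = mex{1,1,0,1} = 2
G(12) = mex{2,1,1,1} = 0
G(13) = mex{2,2,1,2} = 0
G_B(13) = 0.
Combined Grundy value = 3 ⊕ 0 = 3.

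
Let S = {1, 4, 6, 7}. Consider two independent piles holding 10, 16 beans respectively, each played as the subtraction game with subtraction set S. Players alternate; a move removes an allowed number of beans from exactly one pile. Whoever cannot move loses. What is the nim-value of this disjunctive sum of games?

1

All piles use S = {1, 4, 6, 7}:
n :  0  1  2  3  4  5  6  7  8  9 10 11 12 13 14 15 16
G :  0  1  0  1  2  0  1  2  3  2  0  1  2  0  1  0  1
Pile A: G(10) = 0.
Pile B: G(16) = 1.
Combined Grundy value = 0 ⊕ 1 = 1.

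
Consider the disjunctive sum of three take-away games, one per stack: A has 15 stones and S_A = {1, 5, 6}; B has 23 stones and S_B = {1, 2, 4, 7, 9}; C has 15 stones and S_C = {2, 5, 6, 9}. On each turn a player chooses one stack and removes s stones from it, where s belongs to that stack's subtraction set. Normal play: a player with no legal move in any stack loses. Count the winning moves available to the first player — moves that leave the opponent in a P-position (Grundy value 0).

Stack A, S = {1, 5, 6}:
n :  0  1  2  3  4  5  6  7  8  9 10 11 12 13 14 15
G :  0  1  0  1  0  1  2  3  2  3  2  0  1  0  1  0
G_A(15) = 0.
Stack B, S = {1, 2, 4, 7, 9}:
G(0) = 0
G(1) = mex{0} = 1
G(2) = mex{1,0} = 2
G(3) = mex{2,1} = 0
G(4) = mex{0,2,0} = 1
G(5) = mex{1,0,1} = 2
G(6) = mex{2,1,2} = 0
G(7) = mex{0,2,0,0} = 1
G(8) = mex{1,0,1,1} = 2
G(9) = mex{2,1,2,2,0} = 3
G(10) = mex{3,2,0,0,1} = 4
G(11) = mex{4,3,1,1,2} = 0
G(12) = mex{0,4,2,2,0} = 1
G(13) = mex{1,0,3,0,1} = 2
G(14) = mex{2,1,4,1,2} = 0
G(15) = mex{0,2,0,2,0} = 1
G(16) = mex{1,0,1,3,1} = 2
G(17) = mex{2,1,2,4,2} = 0
G(18) = mex{0,2,0,0,3} = 1
G(19) = mex{1,0,1,1,4} = 2
G(20) = mex{2,1,2,2,0} = 3
G(21) = mex{3,2,0,0,1} = 4
G(22) = mex{4,3,1,1,2} = 0
G(23) = mex{0,4,2,2,0} = 1
G_B(23) = 1.
Stack C, S = {2, 5, 6, 9}:
n :  0  1  2  3  4  5  6  7  8  9 10 11 12 13 14 15
G :  0  0  1  1  0  2  1  3  0  2  1  0  0  1  1  0
G_C(15) = 0.
Combined Grundy value = 0 ⊕ 1 ⊕ 0 = 1.
A winning move leaves total XOR = 0, i.e. changes one component's Grundy value g to g ⊕ X where X is the current total.
Stack A: need g' = 0⊕1 = 1. Options: 15−1→G=1, 15−5→G=2, 15−6→G=3. Hits: 1.
Stack B: need g' = 1⊕1 = 0. Options: 23−1→G=0, 23−2→G=4, 23−4→G=2, 23−7→G=2, 23−9→G=0. Hits: 2.
Stack C: need g' = 0⊕1 = 1. Options: 15−2→G=1, 15−5→G=1, 15−6→G=2, 15−9→G=1. Hits: 3.

6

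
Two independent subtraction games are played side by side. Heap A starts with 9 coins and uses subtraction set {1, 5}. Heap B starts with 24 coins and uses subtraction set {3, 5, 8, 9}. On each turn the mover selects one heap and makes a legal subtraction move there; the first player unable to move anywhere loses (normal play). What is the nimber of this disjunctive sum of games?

Heap A, S = {1, 5}:
G(0) = 0
G(1) = mex{0} = 1
G(2) = mex{1} = 0
G(3) = mex{0} = 1
G(4) = mex{1} = 0
G(5) = mex{0,0} = 1
G(6) = mex{1,1} = 0
G(7) = mex{0,0} = 1
G(8) = mex{1,1} = 0
G(9) = mex{0,0} = 1
G_A(9) = 1.
Heap B, S = {3, 5, 8, 9}:
n :  0  1  2  3  4  5  6  7  8  9 10 11 12 13 14 15 16 17 18 19 20 21 22 23 24
G :  0  0  0  1  1  1  2  2  2  3  3  3  0  0  0  1  1  1  2  2  2  3  3  3  0
G_B(24) = 0.
Combined Grundy value = 1 ⊕ 0 = 1.

1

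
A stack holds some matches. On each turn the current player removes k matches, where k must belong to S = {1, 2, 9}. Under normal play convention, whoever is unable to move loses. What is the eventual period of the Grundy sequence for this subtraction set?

10

n :  0  1  2  3  4  5  6  7  8  9 10 11 12 13 14 15 16 17 18 19 20 21
G :  0  1  2  0  1  2  0  1  2  3  0  1  2  0  1  2  0  1  2  3  0  1
G(n+10) = G(n) holds for n = 0,…,8 (a full window of length max(S) = 9), so the sequence is purely periodic with period 10.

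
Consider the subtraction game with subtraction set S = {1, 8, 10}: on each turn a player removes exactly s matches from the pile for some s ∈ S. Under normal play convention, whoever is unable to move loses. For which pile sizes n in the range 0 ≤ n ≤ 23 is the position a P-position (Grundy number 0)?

0, 2, 4, 6, 9, 11, 13, 15, 18, 20, 22

G(0) = 0
G(1) = mex{0} = 1
G(2) = mex{1} = 0
G(3) = mex{0} = 1
G(4) = mex{1} = 0
G(5) = mex{0} = 1
G(6) = mex{1} = 0
G(7) = mex{0} = 1
G(8) = mex{1,0} = 2
G(9) = mex{2,1} = 0
G(10) = mex{0,0,0} = 1
G(11) = mex{1,1,1} = 0
G(12) = mex{0,0,0} = 1
G(13) = mex{1,1,1} = 0
G(14) = mex{0,0,0} = 1
G(15) = mex{1,1,1} = 0
G(16) = mex{0,2,0} = 1
G(17) = mex{1,0,1} = 2
G(18) = mex{2,1,2} = 0
G(19) = mex{0,0,0} = 1
G(20) = mex{1,1,1} = 0
G(21) = mex{0,0,0} = 1
G(22) = mex{1,1,1} = 0
G(23) = mex{0,0,0} = 1
P-positions are exactly the n with G(n) = 0.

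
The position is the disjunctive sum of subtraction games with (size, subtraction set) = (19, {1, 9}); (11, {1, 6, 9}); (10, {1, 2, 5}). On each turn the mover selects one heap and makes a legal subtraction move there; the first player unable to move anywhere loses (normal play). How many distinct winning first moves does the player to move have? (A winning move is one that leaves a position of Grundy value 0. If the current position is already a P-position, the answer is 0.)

1

Heap A, S = {1, 9}:
n :  0  1  2  3  4  5  6  7  8  9 10 11 12 13 14 15 16 17 18 19
G :  0  1  0  1  0  1  0  1  0  1  0  1  0  1  0  1  0  1  0  1
G_A(19) = 1.
Heap B, S = {1, 6, 9}:
n :  0  1  2  3  4  5  6  7  8  9 10 11
G :  0  1  0  1  0  1  2  0  1  2  3  2
G_B(11) = 2.
Heap C, S = {1, 2, 5}:
G(0) = 0
G(1) = mex{0} = 1
G(2) = mex{1,0} = 2
G(3) = mex{2,1} = 0
G(4) = mex{0,2} = 1
G(5) = mex{1,0,0} = 2
G(6) = mex{2,1,1} = 0
G(7) = mex{0,2,2} = 1
G(8) = mex{1,0,0} = 2
G(9) = mex{2,1,1} = 0
G(10) = mex{0,2,2} = 1
G_C(10) = 1.
Combined Grundy value = 1 ⊕ 2 ⊕ 1 = 2.
A winning move leaves total XOR = 0, i.e. changes one component's Grundy value g to g ⊕ X where X is the current total.
Heap A: need g' = 1⊕2 = 3. Options: 19−1→G=0, 19−9→G=0. Hits: 0.
Heap B: need g' = 2⊕2 = 0. Options: 11−1→G=3, 11−6→G=1, 11−9→G=0. Hits: 1.
Heap C: need g' = 1⊕2 = 3. Options: 10−1→G=0, 10−2→G=2, 10−5→G=2. Hits: 0.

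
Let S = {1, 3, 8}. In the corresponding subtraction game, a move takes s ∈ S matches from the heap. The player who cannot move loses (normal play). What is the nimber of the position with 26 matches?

G(0) = 0
G(1) = mex{0} = 1
G(2) = mex{1} = 0
G(3) = mex{0,0} = 1
G(4) = mex{1,1} = 0
G(5) = mex{0,0} = 1
G(6) = mex{1,1} = 0
G(7) = mex{0,0} = 1
G(8) = mex{1,1,0} = 2
G(9) = mex{2,0,1} = 3
G(10) = mex{3,1,0} = 2
G(11) = mex{2,2,1} = 0
G(12) = mex{0,3,0} = 1
G(13) = mex{1,2,1} = 0
G(14) = mex{0,0,0} = 1
G(15) = mex{1,1,1} = 0
G(16) = mex{0,0,2} = 1
G(17) = mex{1,1,3} = 0
G(18) = mex{0,0,2} = 1
G(19) = mex{1,1,0} = 2
G(20) = mex{2,0,1} = 3
G(21) = mex{3,1,0} = 2
G(22) = mex{2,2,1} = 0
G(23) = mex{0,3,0} = 1
G(24) = mex{1,2,1} = 0
G(25) = mex{0,0,0} = 1
G(26) = mex{1,1,1} = 0

0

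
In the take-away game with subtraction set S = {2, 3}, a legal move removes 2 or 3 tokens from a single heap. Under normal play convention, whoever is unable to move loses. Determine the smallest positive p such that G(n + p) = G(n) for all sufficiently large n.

n :  0  1  2  3  4  5  6  7  8  9 10 11 12 13 14
G :  0  0  1  1  2  0  0  1  1  2  0  0  1  1  2
G(n+5) = G(n) holds for n = 0,…,2 (a full window of length max(S) = 3), so the sequence is purely periodic with period 5.

5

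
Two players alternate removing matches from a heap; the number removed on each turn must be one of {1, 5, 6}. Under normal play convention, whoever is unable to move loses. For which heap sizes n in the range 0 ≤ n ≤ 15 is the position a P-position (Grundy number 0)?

n :  0  1  2  3  4  5  6  7  8  9 10 11 12 13 14 15
G :  0  1  0  1  0  1  2  3  2  3  2  0  1  0  1  0
P-positions are exactly the n with G(n) = 0.

0, 2, 4, 11, 13, 15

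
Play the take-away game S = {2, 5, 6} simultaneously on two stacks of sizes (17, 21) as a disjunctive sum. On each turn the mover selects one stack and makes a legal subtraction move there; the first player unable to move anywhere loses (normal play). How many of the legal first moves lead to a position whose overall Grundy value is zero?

0

All stacks use S = {2, 5, 6}:
G(0) = 0
G(1) = mex{} = 0
G(2) = mex{0} = 1
G(3) = mex{0} = 1
G(4) = mex{1} = 0
G(5) = mex{1,0} = 2
G(6) = mex{0,0,0} = 1
G(7) = mex{2,1,0} = 3
G(8) = mex{1,1,1} = 0
G(9) = mex{3,0,1} = 2
G(10) = mex{0,2,0} = 1
G(11) = mex{2,1,2} = 0
G(12) = mex{1,3,1} = 0
G(13) = mex{0,0,3} = 1
G(14) = mex{0,2,0} = 1
G(15) = mex{1,1,2} = 0
G(16) = mex{1,0,1} = 2
G(17) = mex{0,0,0} = 1
G(18) = mex{2,1,0} = 3
G(19) = mex{1,1,1} = 0
G(20) = mex{3,0,1} = 2
G(21) = mex{0,2,0} = 1
Stack A: G(17) = 1.
Stack B: G(21) = 1.
Combined Grundy value = 1 ⊕ 1 = 0.
A winning move leaves total XOR = 0, i.e. changes one component's Grundy value g to g ⊕ X where X is the current total.
Stack A: target g' = 1⊕0 = 1, but every legal move changes the Grundy value (mex property), so 0 moves.
Stack B: target g' = 1⊕0 = 1, but every legal move changes the Grundy value (mex property), so 0 moves.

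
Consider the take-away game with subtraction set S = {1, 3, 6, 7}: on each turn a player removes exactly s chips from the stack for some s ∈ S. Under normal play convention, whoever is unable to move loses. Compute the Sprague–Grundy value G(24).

0

n :  0  1  2  3  4  5  6  7  8  9 10 11 12 13 14 15 16 17 18 19 20 21 22 23 24
G :  0  1  0  1  0  1  2  3  2  3  2  3  0  1  0  1  0  1  2  3  2  3  2  3  0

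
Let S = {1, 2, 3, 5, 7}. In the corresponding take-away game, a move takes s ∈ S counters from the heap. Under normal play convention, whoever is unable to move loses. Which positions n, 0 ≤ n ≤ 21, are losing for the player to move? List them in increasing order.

G(0) = 0
G(1) = mex{0} = 1
G(2) = mex{1,0} = 2
G(3) = mex{2,1,0} = 3
G(4) = mex{3,2,1} = 0
G(5) = mex{0,3,2,0} = 1
G(6) = mex{1,0,3,1} = 2
G(7) = mex{2,1,0,2,0} = 3
G(8) = mex{3,2,1,3,1} = 0
G(9) = mex{0,3,2,0,2} = 1
G(10) = mex{1,0,3,1,3} = 2
G(11) = mex{2,1,0,2,0} = 3
G(12) = mex{3,2,1,3,1} = 0
G(13) = mex{0,3,2,0,2} = 1
G(14) = mex{1,0,3,1,3} = 2
G(15) = mex{2,1,0,2,0} = 3
G(16) = mex{3,2,1,3,1} = 0
G(17) = mex{0,3,2,0,2} = 1
G(18) = mex{1,0,3,1,3} = 2
G(19) = mex{2,1,0,2,0} = 3
G(20) = mex{3,2,1,3,1} = 0
G(21) = mex{0,3,2,0,2} = 1
P-positions are exactly the n with G(n) = 0.

0, 4, 8, 12, 16, 20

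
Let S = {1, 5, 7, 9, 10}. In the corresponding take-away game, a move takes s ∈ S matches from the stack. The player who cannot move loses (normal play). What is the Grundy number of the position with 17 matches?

3

n :  0  1  2  3  4  5  6  7  8  9 10 11 12 13 14 15 16 17
G :  0  1  0  1  0  1  0  1  0  1  2  3  2  3  2  3  2  3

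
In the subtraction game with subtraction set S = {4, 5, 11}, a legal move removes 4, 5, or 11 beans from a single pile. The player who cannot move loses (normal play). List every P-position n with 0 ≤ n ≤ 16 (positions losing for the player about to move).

G(0) = 0
G(1) = mex{} = 0
G(2) = mex{} = 0
G(3) = mex{} = 0
G(4) = mex{0} = 1
G(5) = mex{0,0} = 1
G(6) = mex{0,0} = 1
G(7) = mex{0,0} = 1
G(8) = mex{1,0} = 2
G(9) = mex{1,1} = 0
G(10) = mex{1,1} = 0
G(11) = mex{1,1,0} = 2
G(12) = mex{2,1,0} = 3
G(13) = mex{0,2,0} = 1
G(14) = mex{0,0,0} = 1
G(15) = mex{2,0,1} = 3
G(16) = mex{3,2,1} = 0
P-positions are exactly the n with G(n) = 0.

0, 1, 2, 3, 9, 10, 16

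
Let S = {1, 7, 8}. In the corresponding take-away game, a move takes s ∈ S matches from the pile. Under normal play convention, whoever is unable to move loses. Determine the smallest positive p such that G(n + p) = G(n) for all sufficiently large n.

15

G(0) = 0
G(1) = mex{0} = 1
G(2) = mex{1} = 0
G(3) = mex{0} = 1
G(4) = mex{1} = 0
G(5) = mex{0} = 1
G(6) = mex{1} = 0
G(7) = mex{0,0} = 1
G(8) = mex{1,1,0} = 2
G(9) = mex{2,0,1} = 3
G(10) = mex{3,1,0} = 2
G(11) = mex{2,0,1} = 3
G(12) = mex{3,1,0} = 2
G(13) = mex{2,0,1} = 3
G(14) = mex{3,1,0} = 2
G(15) = mex{2,2,1} = 0
G(16) = mex{0,3,2} = 1
G(17) = mex{1,2,3} = 0
G(18) = mex{0,3,2} = 1
G(19) = mex{1,2,3} = 0
G(20) = mex{0,3,2} = 1
G(21) = mex{1,2,3} = 0
G(22) = mex{0,0,2} = 1
G(23) = mex{1,1,0} = 2
G(24) = mex{2,0,1} = 3
G(25) = mex{3,1,0} = 2
G(26) = mex{2,0,1} = 3
G(27) = mex{3,1,0} = 2
G(28) = mex{2,0,1} = 3
G(29) = mex{3,1,0} = 2
G(30) = mex{2,2,1} = 0
G(31) = mex{0,3,2} = 1
G(n+15) = G(n) holds for n = 0,…,7 (a full window of length max(S) = 8), so the sequence is purely periodic with period 15.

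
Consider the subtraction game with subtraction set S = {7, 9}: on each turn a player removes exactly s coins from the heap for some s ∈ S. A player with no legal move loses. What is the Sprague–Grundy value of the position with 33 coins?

0

n :  0  1  2  3  4  5  6  7  8  9 10 11 12 13 14 15 16 17 18 19 20 21 22 23 24 25 26 27 28 29 30 31 32 33
G :  0  0  0  0  0  0  0  1  1  1  1  1  1  1  2  2  0  0  0  0  0  0  0  1  1  1  1  1  1  1  2  2  0  0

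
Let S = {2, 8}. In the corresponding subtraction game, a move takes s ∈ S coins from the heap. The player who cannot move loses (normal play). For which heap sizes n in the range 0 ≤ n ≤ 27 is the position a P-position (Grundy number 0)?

n :  0  1  2  3  4  5  6  7  8  9 10 11 12 13 14 15 16 17 18 19 20 21 22 23 24 25 26 27
G :  0  0  1  1  0  0  1  1  2  2  0  0  1  1  0  0  1  1  2  2  0  0  1  1  0  0  1  1
P-positions are exactly the n with G(n) = 0.

0, 1, 4, 5, 10, 11, 14, 15, 20, 21, 24, 25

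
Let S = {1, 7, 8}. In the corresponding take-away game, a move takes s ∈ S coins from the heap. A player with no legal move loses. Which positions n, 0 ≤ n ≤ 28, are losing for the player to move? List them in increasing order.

n :  0  1  2  3  4  5  6  7  8  9 10 11 12 13 14 15 16 17 18 19 20 21 22 23 24 25 26 27 28
G :  0  1  0  1  0  1  0  1  2  3  2  3  2  3  2  0  1  0  1  0  1  0  1  2  3  2  3  2  3
P-positions are exactly the n with G(n) = 0.

0, 2, 4, 6, 15, 17, 19, 21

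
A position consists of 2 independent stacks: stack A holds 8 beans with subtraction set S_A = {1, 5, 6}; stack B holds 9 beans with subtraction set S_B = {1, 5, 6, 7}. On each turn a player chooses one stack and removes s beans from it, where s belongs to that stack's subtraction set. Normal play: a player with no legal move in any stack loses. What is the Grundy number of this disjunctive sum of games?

1

Stack A, S = {1, 5, 6}:
G(0) = 0
G(1) = mex{0} = 1
G(2) = mex{1} = 0
G(3) = mex{0} = 1
G(4) = mex{1} = 0
G(5) = mex{0,0} = 1
G(6) = mex{1,1,0} = 2
G(7) = mex{2,0,1} = 3
G(8) = mex{3,1,0} = 2
G_A(8) = 2.
Stack B, S = {1, 5, 6, 7}:
G(0) = 0
G(1) = mex{0} = 1
G(2) = mex{1} = 0
G(3) = mex{0} = 1
G(4) = mex{1} = 0
G(5) = mex{0,0} = 1
G(6) = mex{1,1,0} = 2
G(7) = mex{2,0,1,0} = 3
G(8) = mex{3,1,0,1} = 2
G(9) = mex{2,0,1,0} = 3
G_B(9) = 3.
Combined Grundy value = 2 ⊕ 3 = 1.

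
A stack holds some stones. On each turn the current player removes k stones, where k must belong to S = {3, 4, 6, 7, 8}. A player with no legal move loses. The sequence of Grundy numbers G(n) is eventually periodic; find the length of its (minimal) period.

11

n :  0  1  2  3  4  5  6  7  8  9 10 11 12 13 14 15 16 17 18 19 20 21 22 23
G :  0  0  0  1  1  1  2  2  2  3  3  0  0  0  1  1  1  2  2  2  3  3  0  0
G(n+11) = G(n) holds for n = 0,…,7 (a full window of length max(S) = 8), so the sequence is purely periodic with period 11.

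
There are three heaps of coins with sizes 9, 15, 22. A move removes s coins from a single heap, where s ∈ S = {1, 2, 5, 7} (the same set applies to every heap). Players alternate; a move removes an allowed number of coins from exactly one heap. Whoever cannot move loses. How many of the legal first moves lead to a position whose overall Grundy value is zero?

All heaps use S = {1, 2, 5, 7}:
n :  0  1  2  3  4  5  6  7  8  9 10 11 12 13 14 15 16 17 18 19 20 21 22
G :  0  1  2  0  1  2  0  1  2  0  1  2  0  1  2  0  1  2  0  1  2  0  1
Heap A: G(9) = 0.
Heap B: G(15) = 0.
Heap C: G(22) = 1.
Combined Grundy value = 0 ⊕ 0 ⊕ 1 = 1.
A winning move leaves total XOR = 0, i.e. changes one component's Grundy value g to g ⊕ X where X is the current total.
Heap A: need g' = 0⊕1 = 1. Options: 9−1→G=2, 9−2→G=1, 9−5→G=1, 9−7→G=2. Hits: 2.
Heap B: need g' = 0⊕1 = 1. Options: 15−1→G=2, 15−2→G=1, 15−5→G=1, 15−7→G=2. Hits: 2.
Heap C: need g' = 1⊕1 = 0. Options: 22−1→G=0, 22−2→G=2, 22−5→G=2, 22−7→G=0. Hits: 2.

6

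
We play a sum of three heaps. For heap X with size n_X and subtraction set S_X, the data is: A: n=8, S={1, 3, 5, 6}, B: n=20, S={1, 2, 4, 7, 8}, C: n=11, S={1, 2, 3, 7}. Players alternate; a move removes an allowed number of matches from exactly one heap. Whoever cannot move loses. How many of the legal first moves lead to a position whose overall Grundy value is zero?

7

Heap A, S = {1, 3, 5, 6}:
n : 0 1 2 3 4 5 6 7 8
G : 0 1 0 1 0 1 2 3 2
G_A(8) = 2.
Heap B, S = {1, 2, 4, 7, 8}:
G(0) = 0
G(1) = mex{0} = 1
G(2) = mex{1,0} = 2
G(3) = mex{2,1} = 0
G(4) = mex{0,2,0} = 1
G(5) = mex{1,0,1} = 2
G(6) = mex{2,1,2} = 0
G(7) = mex{0,2,0,0} = 1
G(8) = mex{1,0,1,1,0} = 2
G(9) = mex{2,1,2,2,1} = 0
G(10) = mex{0,2,0,0,2} = 1
G(11) = mex{1,0,1,1,0} = 2
G(12) = mex{2,1,2,2,1} = 0
G(13) = mex{0,2,0,0,2} = 1
G(14) = mex{1,0,1,1,0} = 2
G(15) = mex{2,1,2,2,1} = 0
G(16) = mex{0,2,0,0,2} = 1
G(17) = mex{1,0,1,1,0} = 2
G(18) = mex{2,1,2,2,1} = 0
G(19) = mex{0,2,0,0,2} = 1
G(20) = mex{1,0,1,1,0} = 2
G_B(20) = 2.
Heap C, S = {1, 2, 3, 7}:
G(0) = 0
G(1) = mex{0} = 1
G(2) = mex{1,0} = 2
G(3) = mex{2,1,0} = 3
G(4) = mex{3,2,1} = 0
G(5) = mex{0,3,2} = 1
G(6) = mex{1,0,3} = 2
G(7) = mex{2,1,0,0} = 3
G(8) = mex{3,2,1,1} = 0
G(9) = mex{0,3,2,2} = 1
G(10) = mex{1,0,3,3} = 2
G(11) = mex{2,1,0,0} = 3
G_C(11) = 3.
Combined Grundy value = 2 ⊕ 2 ⊕ 3 = 3.
A winning move leaves total XOR = 0, i.e. changes one component's Grundy value g to g ⊕ X where X is the current total.
Heap A: need g' = 2⊕3 = 1. Options: 8−1→G=3, 8−3→G=1, 8−5→G=1, 8−6→G=0. Hits: 2.
Heap B: need g' = 2⊕3 = 1. Options: 20−1→G=1, 20−2→G=0, 20−4→G=1, 20−7→G=1, 20−8→G=0. Hits: 3.
Heap C: need g' = 3⊕3 = 0. Options: 11−1→G=2, 11−2→G=1, 11−3→G=0, 11−7→G=0. Hits: 2.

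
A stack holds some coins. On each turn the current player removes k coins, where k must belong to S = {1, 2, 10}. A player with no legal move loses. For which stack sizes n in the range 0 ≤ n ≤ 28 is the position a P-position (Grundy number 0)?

0, 3, 6, 9, 12, 15, 18, 21, 24, 27

G(0) = 0
G(1) = mex{0} = 1
G(2) = mex{1,0} = 2
G(3) = mex{2,1} = 0
G(4) = mex{0,2} = 1
G(5) = mex{1,0} = 2
G(6) = mex{2,1} = 0
G(7) = mex{0,2} = 1
G(8) = mex{1,0} = 2
G(9) = mex{2,1} = 0
G(10) = mex{0,2,0} = 1
G(11) = mex{1,0,1} = 2
G(12) = mex{2,1,2} = 0
G(13) = mex{0,2,0} = 1
G(14) = mex{1,0,1} = 2
G(15) = mex{2,1,2} = 0
G(16) = mex{0,2,0} = 1
G(17) = mex{1,0,1} = 2
G(18) = mex{2,1,2} = 0
G(19) = mex{0,2,0} = 1
G(20) = mex{1,0,1} = 2
G(21) = mex{2,1,2} = 0
G(22) = mex{0,2,0} = 1
G(23) = mex{1,0,1} = 2
G(24) = mex{2,1,2} = 0
G(25) = mex{0,2,0} = 1
G(26) = mex{1,0,1} = 2
G(27) = mex{2,1,2} = 0
G(28) = mex{0,2,0} = 1
P-positions are exactly the n with G(n) = 0.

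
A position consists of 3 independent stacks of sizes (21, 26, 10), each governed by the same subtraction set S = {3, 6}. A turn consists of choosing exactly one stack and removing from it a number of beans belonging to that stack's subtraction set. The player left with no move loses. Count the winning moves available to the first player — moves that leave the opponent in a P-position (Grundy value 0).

All stacks use S = {3, 6}:
n :  0  1  2  3  4  5  6  7  8  9 10 11 12 13 14 15 16 17 18 19 20 21 22 23 24 25 26
G :  0  0  0  1  1  1  2  2  2  0  0  0  1  1  1  2  2  2  0  0  0  1  1  1  2  2  2
Stack A: G(21) = 1.
Stack B: G(26) = 2.
Stack C: G(10) = 0.
Combined Grundy value = 1 ⊕ 2 ⊕ 0 = 3.
A winning move leaves total XOR = 0, i.e. changes one component's Grundy value g to g ⊕ X where X is the current total.
Stack A: need g' = 1⊕3 = 2. Options: 21−3→G=0, 21−6→G=2. Hits: 1.
Stack B: need g' = 2⊕3 = 1. Options: 26−3→G=1, 26−6→G=0. Hits: 1.
Stack C: need g' = 0⊕3 = 3. Options: 10−3→G=2, 10−6→G=1. Hits: 0.

2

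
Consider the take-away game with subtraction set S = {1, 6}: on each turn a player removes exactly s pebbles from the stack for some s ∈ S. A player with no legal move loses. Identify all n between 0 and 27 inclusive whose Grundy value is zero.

0, 2, 4, 7, 9, 11, 14, 16, 18, 21, 23, 25

G(0) = 0
G(1) = mex{0} = 1
G(2) = mex{1} = 0
G(3) = mex{0} = 1
G(4) = mex{1} = 0
G(5) = mex{0} = 1
G(6) = mex{1,0} = 2
G(7) = mex{2,1} = 0
G(8) = mex{0,0} = 1
G(9) = mex{1,1} = 0
G(10) = mex{0,0} = 1
G(11) = mex{1,1} = 0
G(12) = mex{0,2} = 1
G(13) = mex{1,0} = 2
G(14) = mex{2,1} = 0
G(15) = mex{0,0} = 1
G(16) = mex{1,1} = 0
G(17) = mex{0,0} = 1
G(18) = mex{1,1} = 0
G(19) = mex{0,2} = 1
G(20) = mex{1,0} = 2
G(21) = mex{2,1} = 0
G(22) = mex{0,0} = 1
G(23) = mex{1,1} = 0
G(24) = mex{0,0} = 1
G(25) = mex{1,1} = 0
G(26) = mex{0,2} = 1
G(27) = mex{1,0} = 2
P-positions are exactly the n with G(n) = 0.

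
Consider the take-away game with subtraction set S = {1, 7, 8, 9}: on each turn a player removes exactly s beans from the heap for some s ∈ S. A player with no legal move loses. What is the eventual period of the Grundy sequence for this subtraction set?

n :  0  1  2  3  4  5  6  7  8  9 10 11 12 13 14 15 16 17 18 19 20 21 22 23 24 25 26 27 28 29 30 31 32 33
G :  0  1  0  1  0  1  0  1  2  3  2  3  2  3  2  3  0  1  0  1  0  1  0  1  2  3  2  3  2  3  2  3  0  1
G(n+16) = G(n) holds for n = 0,…,8 (a full window of length max(S) = 9), so the sequence is purely periodic with period 16.

16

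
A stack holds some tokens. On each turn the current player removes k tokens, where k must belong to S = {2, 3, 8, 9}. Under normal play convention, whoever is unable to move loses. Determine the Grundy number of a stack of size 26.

G(0) = 0
G(1) = mex{} = 0
G(2) = mex{0} = 1
G(3) = mex{0,0} = 1
G(4) = mex{1,0} = 2
G(5) = mex{1,1} = 0
G(6) = mex{2,1} = 0
G(7) = mex{0,2} = 1
G(8) = mex{0,0,0} = 1
G(9) = mex{1,0,0,0} = 2
G(10) = mex{1,1,1,0} = 2
G(11) = mex{2,1,1,1} = 0
G(12) = mex{2,2,2,1} = 0
G(13) = mex{0,2,0,2} = 1
G(14) = mex{0,0,0,0} = 1
G(15) = mex{1,0,1,0} = 2
G(16) = mex{1,1,1,1} = 0
G(17) = mex{2,1,2,1} = 0
G(18) = mex{0,2,2,2} = 1
G(19) = mex{0,0,0,2} = 1
G(20) = mex{1,0,0,0} = 2
G(21) = mex{1,1,1,0} = 2
G(22) = mex{2,1,1,1} = 0
G(23) = mex{2,2,2,1} = 0
G(24) = mex{0,2,0,2} = 1
G(25) = mex{0,0,0,0} = 1
G(26) = mex{1,0,1,0} = 2

2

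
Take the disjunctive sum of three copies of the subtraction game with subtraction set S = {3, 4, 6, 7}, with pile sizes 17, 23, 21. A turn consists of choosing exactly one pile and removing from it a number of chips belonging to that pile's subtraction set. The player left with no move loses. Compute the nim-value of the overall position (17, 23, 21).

3

All piles use S = {3, 4, 6, 7}:
G(0) = 0
G(1) = mex{} = 0
G(2) = mex{} = 0
G(3) = mex{0} = 1
G(4) = mex{0,0} = 1
G(5) = mex{0,0} = 1
G(6) = mex{1,0,0} = 2
G(7) = mex{1,1,0,0} = 2
G(8) = mex{1,1,0,0} = 2
G(9) = mex{2,1,1,0} = 3
G(10) = mex{2,2,1,1} = 0
G(11) = mex{2,2,1,1} = 0
G(12) = mex{3,2,2,1} = 0
G(13) = mex{0,3,2,2} = 1
G(14) = mex{0,0,2,2} = 1
G(15) = mex{0,0,3,2} = 1
G(16) = mex{1,0,0,3} = 2
G(17) = mex{1,1,0,0} = 2
G(18) = mex{1,1,0,0} = 2
G(19) = mex{2,1,1,0} = 3
G(20) = mex{2,2,1,1} = 0
G(21) = mex{2,2,1,1} = 0
G(22) = mex{3,2,2,1} = 0
G(23) = mex{0,3,2,2} = 1
Pile A: G(17) = 2.
Pile B: G(23) = 1.
Pile C: G(21) = 0.
Combined Grundy value = 2 ⊕ 1 ⊕ 0 = 3.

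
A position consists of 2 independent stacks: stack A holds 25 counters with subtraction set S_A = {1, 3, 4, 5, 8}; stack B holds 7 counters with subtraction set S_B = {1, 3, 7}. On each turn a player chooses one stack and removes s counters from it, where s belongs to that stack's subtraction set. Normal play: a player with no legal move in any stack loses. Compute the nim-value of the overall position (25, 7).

Stack A, S = {1, 3, 4, 5, 8}:
n :  0  1  2  3  4  5  6  7  8  9 10 11 12 13 14 15 16 17 18 19 20 21 22 23 24 25
G :  0  1  0  1  2  3  2  3  4  0  1  0  1  2  3  2  3  4  0  1  0  1  2  3  2  3
G_A(25) = 3.
Stack B, S = {1, 3, 7}:
n : 0 1 2 3 4 5 6 7
G : 0 1 0 1 0 1 0 1
G_B(7) = 1.
Combined Grundy value = 3 ⊕ 1 = 2.

2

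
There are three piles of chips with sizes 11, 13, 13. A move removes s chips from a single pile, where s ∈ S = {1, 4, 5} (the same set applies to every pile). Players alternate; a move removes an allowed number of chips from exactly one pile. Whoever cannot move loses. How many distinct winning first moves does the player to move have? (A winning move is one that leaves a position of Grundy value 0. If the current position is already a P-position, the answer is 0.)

3

All piles use S = {1, 4, 5}:
n :  0  1  2  3  4  5  6  7  8  9 10 11 12 13
G :  0  1  0  1  2  3  2  3  0  1  0  1  2  3
Pile A: G(11) = 1.
Pile B: G(13) = 3.
Pile C: G(13) = 3.
Combined Grundy value = 1 ⊕ 3 ⊕ 3 = 1.
A winning move leaves total XOR = 0, i.e. changes one component's Grundy value g to g ⊕ X where X is the current total.
Pile A: need g' = 1⊕1 = 0. Options: 11−1→G=0, 11−4→G=3, 11−5→G=2. Hits: 1.
Pile B: need g' = 3⊕1 = 2. Options: 13−1→G=2, 13−4→G=1, 13−5→G=0. Hits: 1.
Pile C: need g' = 3⊕1 = 2. Options: 13−1→G=2, 13−4→G=1, 13−5→G=0. Hits: 1.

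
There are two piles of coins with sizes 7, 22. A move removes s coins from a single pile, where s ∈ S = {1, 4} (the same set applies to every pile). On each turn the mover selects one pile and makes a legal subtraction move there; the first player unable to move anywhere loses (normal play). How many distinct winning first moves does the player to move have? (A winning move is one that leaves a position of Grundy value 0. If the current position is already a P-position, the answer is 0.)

0

All piles use S = {1, 4}:
n :  0  1  2  3  4  5  6  7  8  9 10 11 12 13 14 15 16 17 18 19 20 21 22
G :  0  1  0  1  2  0  1  0  1  2  0  1  0  1  2  0  1  0  1  2  0  1  0
Pile A: G(7) = 0.
Pile B: G(22) = 0.
Combined Grundy value = 0 ⊕ 0 = 0.
A winning move leaves total XOR = 0, i.e. changes one component's Grundy value g to g ⊕ X where X is the current total.
Pile A: target g' = 0⊕0 = 0, but every legal move changes the Grundy value (mex property), so 0 moves.
Pile B: target g' = 0⊕0 = 0, but every legal move changes the Grundy value (mex property), so 0 moves.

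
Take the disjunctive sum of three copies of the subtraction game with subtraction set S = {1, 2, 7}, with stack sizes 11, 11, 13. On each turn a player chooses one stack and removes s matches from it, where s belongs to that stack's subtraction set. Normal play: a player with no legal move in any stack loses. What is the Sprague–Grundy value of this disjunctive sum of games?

All stacks use S = {1, 2, 7}:
n :  0  1  2  3  4  5  6  7  8  9 10 11 12 13
G :  0  1  2  0  1  2  0  1  2  0  1  2  0  1
Stack A: G(11) = 2.
Stack B: G(11) = 2.
Stack C: G(13) = 1.
Combined Grundy value = 2 ⊕ 2 ⊕ 1 = 1.

1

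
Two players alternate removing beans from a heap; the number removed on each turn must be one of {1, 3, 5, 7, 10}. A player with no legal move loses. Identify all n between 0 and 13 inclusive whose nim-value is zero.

n :  0  1  2  3  4  5  6  7  8  9 10 11 12 13
G :  0  1  0  1  0  1  0  1  0  1  2  3  2  3
P-positions are exactly the n with G(n) = 0.

0, 2, 4, 6, 8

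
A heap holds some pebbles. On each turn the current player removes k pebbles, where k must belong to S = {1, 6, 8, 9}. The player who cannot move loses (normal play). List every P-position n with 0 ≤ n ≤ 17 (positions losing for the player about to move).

G(0) = 0
G(1) = mex{0} = 1
G(2) = mex{1} = 0
G(3) = mex{0} = 1
G(4) = mex{1} = 0
G(5) = mex{0} = 1
G(6) = mex{1,0} = 2
G(7) = mex{2,1} = 0
G(8) = mex{0,0,0} = 1
G(9) = mex{1,1,1,0} = 2
G(10) = mex{2,0,0,1} = 3
G(11) = mex{3,1,1,0} = 2
G(12) = mex{2,2,0,1} = 3
G(13) = mex{3,0,1,0} = 2
G(14) = mex{2,1,2,1} = 0
G(15) = mex{0,2,0,2} = 1
G(16) = mex{1,3,1,0} = 2
G(17) = mex{2,2,2,1} = 0
P-positions are exactly the n with G(n) = 0.

0, 2, 4, 7, 14, 17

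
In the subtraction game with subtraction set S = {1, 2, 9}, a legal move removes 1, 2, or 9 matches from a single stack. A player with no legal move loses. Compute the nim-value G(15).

2

G(0) = 0
G(1) = mex{0} = 1
G(2) = mex{1,0} = 2
G(3) = mex{2,1} = 0
G(4) = mex{0,2} = 1
G(5) = mex{1,0} = 2
G(6) = mex{2,1} = 0
G(7) = mex{0,2} = 1
G(8) = mex{1,0} = 2
G(9) = mex{2,1,0} = 3
G(10) = mex{3,2,1} = 0
G(11) = mex{0,3,2} = 1
G(12) = mex{1,0,0} = 2
G(13) = mex{2,1,1} = 0
G(14) = mex{0,2,2} = 1
G(15) = mex{1,0,0} = 2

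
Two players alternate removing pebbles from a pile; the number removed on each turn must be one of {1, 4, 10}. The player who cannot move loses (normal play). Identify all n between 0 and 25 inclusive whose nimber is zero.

0, 2, 5, 7, 13, 16, 18, 21, 24

G(0) = 0
G(1) = mex{0} = 1
G(2) = mex{1} = 0
G(3) = mex{0} = 1
G(4) = mex{1,0} = 2
G(5) = mex{2,1} = 0
G(6) = mex{0,0} = 1
G(7) = mex{1,1} = 0
G(8) = mex{0,2} = 1
G(9) = mex{1,0} = 2
G(10) = mex{2,1,0} = 3
G(11) = mex{3,0,1} = 2
G(12) = mex{2,1,0} = 3
G(13) = mex{3,2,1} = 0
G(14) = mex{0,3,2} = 1
G(15) = mex{1,2,0} = 3
G(16) = mex{3,3,1} = 0
G(17) = mex{0,0,0} = 1
G(18) = mex{1,1,1} = 0
G(19) = mex{0,3,2} = 1
G(20) = mex{1,0,3} = 2
G(21) = mex{2,1,2} = 0
G(22) = mex{0,0,3} = 1
G(23) = mex{1,1,0} = 2
G(24) = mex{2,2,1} = 0
G(25) = mex{0,0,3} = 1
P-positions are exactly the n with G(n) = 0.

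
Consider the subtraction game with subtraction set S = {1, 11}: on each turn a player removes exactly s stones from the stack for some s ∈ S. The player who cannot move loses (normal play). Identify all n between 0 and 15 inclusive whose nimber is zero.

G(0) = 0
G(1) = mex{0} = 1
G(2) = mex{1} = 0
G(3) = mex{0} = 1
G(4) = mex{1} = 0
G(5) = mex{0} = 1
G(6) = mex{1} = 0
G(7) = mex{0} = 1
G(8) = mex{1} = 0
G(9) = mex{0} = 1
G(10) = mex{1} = 0
G(11) = mex{0,0} = 1
G(12) = mex{1,1} = 0
G(13) = mex{0,0} = 1
G(14) = mex{1,1} = 0
G(15) = mex{0,0} = 1
P-positions are exactly the n with G(n) = 0.

0, 2, 4, 6, 8, 10, 12, 14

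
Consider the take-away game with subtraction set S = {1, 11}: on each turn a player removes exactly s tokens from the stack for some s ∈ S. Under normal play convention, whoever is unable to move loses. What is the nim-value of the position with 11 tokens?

1

n :  0  1  2  3  4  5  6  7  8  9 10 11
G :  0  1  0  1  0  1  0  1  0  1  0  1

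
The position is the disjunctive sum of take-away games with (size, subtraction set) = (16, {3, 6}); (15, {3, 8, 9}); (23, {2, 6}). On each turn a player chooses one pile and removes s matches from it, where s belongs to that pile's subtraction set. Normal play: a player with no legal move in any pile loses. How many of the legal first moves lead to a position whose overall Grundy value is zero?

1

Pile A, S = {3, 6}:
G(0) = 0
G(1) = mex{} = 0
G(2) = mex{} = 0
G(3) = mex{0} = 1
G(4) = mex{0} = 1
G(5) = mex{0} = 1
G(6) = mex{1,0} = 2
G(7) = mex{1,0} = 2
G(8) = mex{1,0} = 2
G(9) = mex{2,1} = 0
G(10) = mex{2,1} = 0
G(11) = mex{2,1} = 0
G(12) = mex{0,2} = 1
G(13) = mex{0,2} = 1
G(14) = mex{0,2} = 1
G(15) = mex{1,0} = 2
G(16) = mex{1,0} = 2
G_A(16) = 2.
Pile B, S = {3, 8, 9}:
G(0) = 0
G(1) = mex{} = 0
G(2) = mex{} = 0
G(3) = mex{0} = 1
G(4) = mex{0} = 1
G(5) = mex{0} = 1
G(6) = mex{1} = 0
G(7) = mex{1} = 0
G(8) = mex{1,0} = 2
G(9) = mex{0,0,0} = 1
G(10) = mex{0,0,0} = 1
G(11) = mex{2,1,0} = 3
G(12) = mex{1,1,1} = 0
G(13) = mex{1,1,1} = 0
G(14) = mex{3,0,1} = 2
G(15) = mex{0,0,0} = 1
G_B(15) = 1.
Pile C, S = {2, 6}:
G(0) = 0
G(1) = mex{} = 0
G(2) = mex{0} = 1
G(3) = mex{0} = 1
G(4) = mex{1} = 0
G(5) = mex{1} = 0
G(6) = mex{0,0} = 1
G(7) = mex{0,0} = 1
G(8) = mex{1,1} = 0
G(9) = mex{1,1} = 0
G(10) = mex{0,0} = 1
G(11) = mex{0,0} = 1
G(12) = mex{1,1} = 0
G(13) = mex{1,1} = 0
G(14) = mex{0,0} = 1
G(15) = mex{0,0} = 1
G(16) = mex{1,1} = 0
G(17) = mex{1,1} = 0
G(18) = mex{0,0} = 1
G(19) = mex{0,0} = 1
G(20) = mex{1,1} = 0
G(21) = mex{1,1} = 0
G(22) = mex{0,0} = 1
G(23) = mex{0,0} = 1
G_C(23) = 1.
Combined Grundy value = 2 ⊕ 1 ⊕ 1 = 2.
A winning move leaves total XOR = 0, i.e. changes one component's Grundy value g to g ⊕ X where X is the current total.
Pile A: need g' = 2⊕2 = 0. Options: 16−3→G=1, 16−6→G=0. Hits: 1.
Pile B: need g' = 1⊕2 = 3. Options: 15−3→G=0, 15−8→G=0, 15−9→G=0. Hits: 0.
Pile C: need g' = 1⊕2 = 3. Options: 23−2→G=0, 23−6→G=0. Hits: 0.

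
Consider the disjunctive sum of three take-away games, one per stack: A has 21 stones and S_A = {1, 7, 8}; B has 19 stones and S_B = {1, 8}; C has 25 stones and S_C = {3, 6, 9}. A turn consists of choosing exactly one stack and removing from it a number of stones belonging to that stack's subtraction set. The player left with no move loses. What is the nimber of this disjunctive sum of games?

Stack A, S = {1, 7, 8}:
G(0) = 0
G(1) = mex{0} = 1
G(2) = mex{1} = 0
G(3) = mex{0} = 1
G(4) = mex{1} = 0
G(5) = mex{0} = 1
G(6) = mex{1} = 0
G(7) = mex{0,0} = 1
G(8) = mex{1,1,0} = 2
G(9) = mex{2,0,1} = 3
G(10) = mex{3,1,0} = 2
G(11) = mex{2,0,1} = 3
G(12) = mex{3,1,0} = 2
G(13) = mex{2,0,1} = 3
G(14) = mex{3,1,0} = 2
G(15) = mex{2,2,1} = 0
G(16) = mex{0,3,2} = 1
G(17) = mex{1,2,3} = 0
G(18) = mex{0,3,2} = 1
G(19) = mex{1,2,3} = 0
G(20) = mex{0,3,2} = 1
G(21) = mex{1,2,3} = 0
G_A(21) = 0.
Stack B, S = {1, 8}:
n :  0  1  2  3  4  5  6  7  8  9 10 11 12 13 14 15 16 17 18 19
G :  0  1  0  1  0  1  0  1  2  0  1  0  1  0  1  0  1  2  0  1
G_B(19) = 1.
Stack C, S = {3, 6, 9}:
G(0) = 0
G(1) = mex{} = 0
G(2) = mex{} = 0
G(3) = mex{0} = 1
G(4) = mex{0} = 1
G(5) = mex{0} = 1
G(6) = mex{1,0} = 2
G(7) = mex{1,0} = 2
G(8) = mex{1,0} = 2
G(9) = mex{2,1,0} = 3
G(10) = mex{2,1,0} = 3
G(11) = mex{2,1,0} = 3
G(12) = mex{3,2,1} = 0
G(13) = mex{3,2,1} = 0
G(14) = mex{3,2,1} = 0
G(15) = mex{0,3,2} = 1
G(16) = mex{0,3,2} = 1
G(17) = mex{0,3,2} = 1
G(18) = mex{1,0,3} = 2
G(19) = mex{1,0,3} = 2
G(20) = mex{1,0,3} = 2
G(21) = mex{2,1,0} = 3
G(22) = mex{2,1,0} = 3
G(23) = mex{2,1,0} = 3
G(24) = mex{3,2,1} = 0
G(25) = mex{3,2,1} = 0
G_C(25) = 0.
Combined Grundy value = 0 ⊕ 1 ⊕ 0 = 1.

1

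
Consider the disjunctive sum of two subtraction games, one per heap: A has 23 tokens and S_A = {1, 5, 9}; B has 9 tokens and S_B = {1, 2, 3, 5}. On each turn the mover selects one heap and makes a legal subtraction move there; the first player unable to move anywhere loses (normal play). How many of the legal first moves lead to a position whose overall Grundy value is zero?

0

Heap A, S = {1, 5, 9}:
n :  0  1  2  3  4  5  6  7  8  9 10 11 12 13 14 15 16 17 18 19 20 21 22 23
G :  0  1  0  1  0  1  0  1  0  1  0  1  0  1  0  1  0  1  0  1  0  1  0  1
G_A(23) = 1.
Heap B, S = {1, 2, 3, 5}:
G(0) = 0
G(1) = mex{0} = 1
G(2) = mex{1,0} = 2
G(3) = mex{2,1,0} = 3
G(4) = mex{3,2,1} = 0
G(5) = mex{0,3,2,0} = 1
G(6) = mex{1,0,3,1} = 2
G(7) = mex{2,1,0,2} = 3
G(8) = mex{3,2,1,3} = 0
G(9) = mex{0,3,2,0} = 1
G_B(9) = 1.
Combined Grundy value = 1 ⊕ 1 = 0.
A winning move leaves total XOR = 0, i.e. changes one component's Grundy value g to g ⊕ X where X is the current total.
Heap A: target g' = 1⊕0 = 1, but every legal move changes the Grundy value (mex property), so 0 moves.
Heap B: target g' = 1⊕0 = 1, but every legal move changes the Grundy value (mex property), so 0 moves.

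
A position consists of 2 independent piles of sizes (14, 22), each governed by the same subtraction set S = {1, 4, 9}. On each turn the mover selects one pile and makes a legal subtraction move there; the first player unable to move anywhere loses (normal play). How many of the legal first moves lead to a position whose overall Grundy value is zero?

All piles use S = {1, 4, 9}:
n :  0  1  2  3  4  5  6  7  8  9 10 11 12 13 14 15 16 17 18 19 20 21 22
G :  0  1  0  1  2  0  1  0  1  2  0  1  0  1  2  0  1  0  1  2  0  1  0
Pile A: G(14) = 2.
Pile B: G(22) = 0.
Combined Grundy value = 2 ⊕ 0 = 2.
A winning move leaves total XOR = 0, i.e. changes one component's Grundy value g to g ⊕ X where X is the current total.
Pile A: need g' = 2⊕2 = 0. Options: 14−1→G=1, 14−4→G=0, 14−9→G=0. Hits: 2.
Pile B: need g' = 0⊕2 = 2. Options: 22−1→G=1, 22−4→G=1, 22−9→G=1. Hits: 0.

2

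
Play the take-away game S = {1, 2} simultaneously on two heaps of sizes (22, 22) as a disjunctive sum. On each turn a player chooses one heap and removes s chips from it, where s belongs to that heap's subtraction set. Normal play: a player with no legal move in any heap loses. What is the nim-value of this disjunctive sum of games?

0

All heaps use S = {1, 2}:
n :  0  1  2  3  4  5  6  7  8  9 10 11 12 13 14 15 16 17 18 19 20 21 22
G :  0  1  2  0  1  2  0  1  2  0  1  2  0  1  2  0  1  2  0  1  2  0  1
Heap A: G(22) = 1.
Heap B: G(22) = 1.
Combined Grundy value = 1 ⊕ 1 = 0.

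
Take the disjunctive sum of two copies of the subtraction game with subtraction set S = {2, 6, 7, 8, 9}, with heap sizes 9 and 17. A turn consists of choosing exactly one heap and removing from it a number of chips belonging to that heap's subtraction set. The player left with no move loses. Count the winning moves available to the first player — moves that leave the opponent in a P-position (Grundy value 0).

5

All heaps use S = {2, 6, 7, 8, 9}:
n :  0  1  2  3  4  5  6  7  8  9 10 11 12 13 14 15 16 17
G :  0  0  1  1  0  0  1  1  2  2  3  3  2  2  3  0  0  1
Heap A: G(9) = 2.
Heap B: G(17) = 1.
Combined Grundy value = 2 ⊕ 1 = 3.
A winning move leaves total XOR = 0, i.e. changes one component's Grundy value g to g ⊕ X where X is the current total.
Heap A: need g' = 2⊕3 = 1. Options: 9−2→G=1, 9−6→G=1, 9−7→G=1, 9−8→G=0, 9−9→G=0. Hits: 3.
Heap B: need g' = 1⊕3 = 2. Options: 17−2→G=0, 17−6→G=3, 17−7→G=3, 17−8→G=2, 17−9→G=2. Hits: 2.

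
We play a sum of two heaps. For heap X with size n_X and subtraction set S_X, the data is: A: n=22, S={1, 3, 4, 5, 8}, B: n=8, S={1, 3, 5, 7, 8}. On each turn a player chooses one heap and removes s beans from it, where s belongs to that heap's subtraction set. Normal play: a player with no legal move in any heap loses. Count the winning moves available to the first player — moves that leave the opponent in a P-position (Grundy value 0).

Heap A, S = {1, 3, 4, 5, 8}:
n :  0  1  2  3  4  5  6  7  8  9 10 11 12 13 14 15 16 17 18 19 20 21 22
G :  0  1  0  1  2  3  2  3  4  0  1  0  1  2  3  2  3  4  0  1  0  1  2
G_A(22) = 2.
Heap B, S = {1, 3, 5, 7, 8}:
n : 0 1 2 3 4 5 6 7 8
G : 0 1 0 1 0 1 0 1 2
G_B(8) = 2.
Combined Grundy value = 2 ⊕ 2 = 0.
A winning move leaves total XOR = 0, i.e. changes one component's Grundy value g to g ⊕ X where X is the current total.
Heap A: target g' = 2⊕0 = 2, but every legal move changes the Grundy value (mex property), so 0 moves.
Heap B: target g' = 2⊕0 = 2, but every legal move changes the Grundy value (mex property), so 0 moves.

0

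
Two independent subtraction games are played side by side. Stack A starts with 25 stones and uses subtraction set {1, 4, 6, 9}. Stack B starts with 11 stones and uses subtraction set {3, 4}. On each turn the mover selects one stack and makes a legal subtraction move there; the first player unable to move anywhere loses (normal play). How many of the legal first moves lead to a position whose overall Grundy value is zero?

Stack A, S = {1, 4, 6, 9}:
G(0) = 0
G(1) = mex{0} = 1
G(2) = mex{1} = 0
G(3) = mex{0} = 1
G(4) = mex{1,0} = 2
G(5) = mex{2,1} = 0
G(6) = mex{0,0,0} = 1
G(7) = mex{1,1,1} = 0
G(8) = mex{0,2,0} = 1
G(9) = mex{1,0,1,0} = 2
G(10) = mex{2,1,2,1} = 0
G(11) = mex{0,0,0,0} = 1
G(12) = mex{1,1,1,1} = 0
G(13) = mex{0,2,0,2} = 1
G(14) = mex{1,0,1,0} = 2
G(15) = mex{2,1,2,1} = 0
G(16) = mex{0,0,0,0} = 1
G(17) = mex{1,1,1,1} = 0
G(18) = mex{0,2,0,2} = 1
G(19) = mex{1,0,1,0} = 2
G(20) = mex{2,1,2,1} = 0
G(21) = mex{0,0,0,0} = 1
G(22) = mex{1,1,1,1} = 0
G(23) = mex{0,2,0,2} = 1
G(24) = mex{1,0,1,0} = 2
G(25) = mex{2,1,2,1} = 0
G_A(25) = 0.
Stack B, S = {3, 4}:
G(0) = 0
G(1) = mex{} = 0
G(2) = mex{} = 0
G(3) = mex{0} = 1
G(4) = mex{0,0} = 1
G(5) = mex{0,0} = 1
G(6) = mex{1,0} = 2
G(7) = mex{1,1} = 0
G(8) = mex{1,1} = 0
G(9) = mex{2,1} = 0
G(10) = mex{0,2} = 1
G(11) = mex{0,0} = 1
G_B(11) = 1.
Combined Grundy value = 0 ⊕ 1 = 1.
A winning move leaves total XOR = 0, i.e. changes one component's Grundy value g to g ⊕ X where X is the current total.
Stack A: need g' = 0⊕1 = 1. Options: 25−1→G=2, 25−4→G=1, 25−6→G=2, 25−9→G=1. Hits: 2.
Stack B: need g' = 1⊕1 = 0. Options: 11−3→G=0, 11−4→G=0. Hits: 2.

4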